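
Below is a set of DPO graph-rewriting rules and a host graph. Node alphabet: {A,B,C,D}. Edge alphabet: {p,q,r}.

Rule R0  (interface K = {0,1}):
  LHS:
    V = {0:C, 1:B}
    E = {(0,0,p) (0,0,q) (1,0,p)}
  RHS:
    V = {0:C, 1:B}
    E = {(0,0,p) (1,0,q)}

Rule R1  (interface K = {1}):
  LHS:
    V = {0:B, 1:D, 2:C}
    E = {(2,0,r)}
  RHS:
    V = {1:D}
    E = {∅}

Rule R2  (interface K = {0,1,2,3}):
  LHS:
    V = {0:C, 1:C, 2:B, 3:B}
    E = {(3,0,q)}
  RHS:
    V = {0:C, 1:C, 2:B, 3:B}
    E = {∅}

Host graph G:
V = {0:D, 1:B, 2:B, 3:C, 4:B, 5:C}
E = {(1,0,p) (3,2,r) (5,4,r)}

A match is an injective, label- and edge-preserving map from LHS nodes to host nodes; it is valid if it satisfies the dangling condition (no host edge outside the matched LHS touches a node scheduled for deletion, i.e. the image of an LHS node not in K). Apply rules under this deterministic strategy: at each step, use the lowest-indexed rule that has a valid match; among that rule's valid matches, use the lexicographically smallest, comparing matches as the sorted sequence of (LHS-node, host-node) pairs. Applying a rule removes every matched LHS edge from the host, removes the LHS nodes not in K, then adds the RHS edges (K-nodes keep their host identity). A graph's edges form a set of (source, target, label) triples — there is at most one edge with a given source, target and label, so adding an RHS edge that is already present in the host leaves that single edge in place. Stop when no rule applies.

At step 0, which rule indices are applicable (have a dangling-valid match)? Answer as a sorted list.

R0: no valid match — LHS pattern not found
R1: 2 valid matches — {0↦2, 1↦0, 2↦3}, {0↦4, 1↦0, 2↦5}
R2: no valid match — LHS pattern not found

Answer: [R1]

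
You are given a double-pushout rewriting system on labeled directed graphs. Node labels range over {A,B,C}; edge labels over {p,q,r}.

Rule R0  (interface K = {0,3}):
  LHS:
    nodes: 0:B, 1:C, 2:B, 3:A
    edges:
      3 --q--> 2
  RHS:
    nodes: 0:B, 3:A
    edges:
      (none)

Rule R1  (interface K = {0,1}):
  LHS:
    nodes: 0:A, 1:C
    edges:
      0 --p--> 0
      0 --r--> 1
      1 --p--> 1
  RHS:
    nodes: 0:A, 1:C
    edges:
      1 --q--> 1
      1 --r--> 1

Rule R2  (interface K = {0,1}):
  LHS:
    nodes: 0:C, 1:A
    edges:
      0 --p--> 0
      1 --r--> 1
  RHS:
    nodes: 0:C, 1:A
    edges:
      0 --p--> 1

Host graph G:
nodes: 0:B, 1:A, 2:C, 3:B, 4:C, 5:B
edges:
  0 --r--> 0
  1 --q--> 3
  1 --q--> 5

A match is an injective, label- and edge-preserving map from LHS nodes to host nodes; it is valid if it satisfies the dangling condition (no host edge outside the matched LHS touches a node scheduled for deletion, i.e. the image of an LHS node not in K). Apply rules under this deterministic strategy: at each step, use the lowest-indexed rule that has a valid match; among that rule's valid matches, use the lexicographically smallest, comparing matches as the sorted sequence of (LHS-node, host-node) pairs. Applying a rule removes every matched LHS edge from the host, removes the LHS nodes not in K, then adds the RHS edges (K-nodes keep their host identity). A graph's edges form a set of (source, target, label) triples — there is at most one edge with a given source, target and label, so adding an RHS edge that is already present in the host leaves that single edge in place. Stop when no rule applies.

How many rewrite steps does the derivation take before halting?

Answer: 2

Steps:
[0] host  ⇒  6 nodes, 3 edges  {0-r->0 1-q->3 1-q->5}
[1] R0 @ {0↦0, 1↦2, 2↦3, 3↦1}  ⇒  4 nodes, 2 edges  {0-r->0 1-q->5}
[2] R0 @ {0↦0, 1↦4, 2↦5, 3↦1}  ⇒  2 nodes, 1 edges  {0-r->0}
final graph: no rule applies after step 2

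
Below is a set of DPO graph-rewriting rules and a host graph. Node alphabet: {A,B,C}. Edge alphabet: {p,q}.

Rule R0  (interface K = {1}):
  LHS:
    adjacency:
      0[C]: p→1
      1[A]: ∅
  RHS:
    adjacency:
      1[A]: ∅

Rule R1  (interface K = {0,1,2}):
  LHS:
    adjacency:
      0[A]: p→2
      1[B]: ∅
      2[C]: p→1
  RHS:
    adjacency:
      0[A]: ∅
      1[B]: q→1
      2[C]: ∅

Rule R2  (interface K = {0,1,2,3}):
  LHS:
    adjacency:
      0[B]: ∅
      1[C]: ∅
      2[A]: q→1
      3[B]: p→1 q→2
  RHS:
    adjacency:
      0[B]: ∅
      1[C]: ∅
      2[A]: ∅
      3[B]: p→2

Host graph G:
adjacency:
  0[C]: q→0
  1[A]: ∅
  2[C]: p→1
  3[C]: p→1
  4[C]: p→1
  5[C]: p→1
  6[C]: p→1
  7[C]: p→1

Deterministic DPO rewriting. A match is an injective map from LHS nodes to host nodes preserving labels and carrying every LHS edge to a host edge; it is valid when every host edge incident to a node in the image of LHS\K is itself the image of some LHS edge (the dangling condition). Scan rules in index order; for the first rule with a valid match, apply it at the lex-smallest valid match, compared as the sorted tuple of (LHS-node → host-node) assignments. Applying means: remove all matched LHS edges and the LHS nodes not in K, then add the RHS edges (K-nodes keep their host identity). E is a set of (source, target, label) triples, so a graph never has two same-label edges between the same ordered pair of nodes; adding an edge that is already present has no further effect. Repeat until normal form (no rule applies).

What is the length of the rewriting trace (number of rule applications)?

start.  V:8 E:7  edges: 0-q->0 2-p->1 3-p->1 4-p->1 5-p->1 6-p->1 7-p->1
1. fire R0 via {0↦2, 1↦1}  →  V:7 E:6  edges: 0-q->0 3-p->1 4-p->1 5-p->1 6-p->1 7-p->1
2. fire R0 via {0↦3, 1↦1}  →  V:6 E:5  edges: 0-q->0 4-p->1 5-p->1 6-p->1 7-p->1
3. fire R0 via {0↦4, 1↦1}  →  V:5 E:4  edges: 0-q->0 5-p->1 6-p->1 7-p->1
4. fire R0 via {0↦5, 1↦1}  →  V:4 E:3  edges: 0-q->0 6-p->1 7-p->1
5. fire R0 via {0↦6, 1↦1}  →  V:3 E:2  edges: 0-q->0 7-p->1
6. fire R0 via {0↦7, 1↦1}  →  V:2 E:1  edges: 0-q->0
normal form: no rule applies after step 6

Answer: 6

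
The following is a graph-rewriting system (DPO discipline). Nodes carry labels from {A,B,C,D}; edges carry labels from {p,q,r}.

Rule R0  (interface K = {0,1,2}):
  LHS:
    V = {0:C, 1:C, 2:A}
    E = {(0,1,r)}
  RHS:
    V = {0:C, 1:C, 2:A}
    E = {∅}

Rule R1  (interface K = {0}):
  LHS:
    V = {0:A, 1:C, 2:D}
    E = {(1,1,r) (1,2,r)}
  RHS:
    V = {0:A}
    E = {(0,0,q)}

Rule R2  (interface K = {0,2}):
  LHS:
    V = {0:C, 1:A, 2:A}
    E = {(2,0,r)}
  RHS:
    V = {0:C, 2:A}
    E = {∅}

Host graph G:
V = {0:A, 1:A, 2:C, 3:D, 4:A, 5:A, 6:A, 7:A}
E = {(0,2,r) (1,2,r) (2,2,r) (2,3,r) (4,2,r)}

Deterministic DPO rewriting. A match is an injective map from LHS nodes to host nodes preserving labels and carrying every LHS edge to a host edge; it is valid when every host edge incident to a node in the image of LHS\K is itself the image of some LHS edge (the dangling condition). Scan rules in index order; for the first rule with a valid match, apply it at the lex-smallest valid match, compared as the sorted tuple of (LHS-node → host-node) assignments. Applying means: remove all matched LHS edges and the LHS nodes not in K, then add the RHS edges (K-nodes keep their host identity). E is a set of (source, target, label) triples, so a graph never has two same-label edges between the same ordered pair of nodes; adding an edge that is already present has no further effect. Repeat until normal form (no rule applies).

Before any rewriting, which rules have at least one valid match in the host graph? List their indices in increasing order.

R0: no valid match — LHS pattern not found
R1: no valid match — 6 raw matches, all fail dangling condition
R2: 9 valid matches — {0↦2, 1↦5, 2↦0}, {0↦2, 1↦5, 2↦1}, {0↦2, 1↦5, 2↦4} (+6 more)

Answer: [R2]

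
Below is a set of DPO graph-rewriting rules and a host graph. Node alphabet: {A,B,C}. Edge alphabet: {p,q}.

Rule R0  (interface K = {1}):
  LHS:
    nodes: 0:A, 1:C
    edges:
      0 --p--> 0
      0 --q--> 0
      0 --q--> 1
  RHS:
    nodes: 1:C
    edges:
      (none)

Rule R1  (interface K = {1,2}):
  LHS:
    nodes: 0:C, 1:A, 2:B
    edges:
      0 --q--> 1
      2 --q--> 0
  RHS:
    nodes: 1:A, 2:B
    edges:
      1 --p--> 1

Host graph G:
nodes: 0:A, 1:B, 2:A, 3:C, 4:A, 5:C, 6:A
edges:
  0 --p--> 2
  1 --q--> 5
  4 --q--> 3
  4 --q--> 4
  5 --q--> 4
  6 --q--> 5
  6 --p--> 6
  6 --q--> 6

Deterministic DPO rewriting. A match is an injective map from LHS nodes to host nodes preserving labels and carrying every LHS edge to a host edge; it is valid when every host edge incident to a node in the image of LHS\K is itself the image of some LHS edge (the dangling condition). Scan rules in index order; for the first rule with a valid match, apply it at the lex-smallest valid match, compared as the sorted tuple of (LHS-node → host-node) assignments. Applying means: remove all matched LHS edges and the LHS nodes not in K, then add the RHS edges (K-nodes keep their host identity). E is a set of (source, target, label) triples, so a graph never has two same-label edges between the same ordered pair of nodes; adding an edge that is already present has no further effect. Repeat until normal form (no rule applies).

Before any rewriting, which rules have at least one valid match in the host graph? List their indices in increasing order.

Answer: [R0]

Rewrite trace:
R0: 1 valid match — {0↦6, 1↦5}
R1: no valid match — 1 raw match, all fail dangling condition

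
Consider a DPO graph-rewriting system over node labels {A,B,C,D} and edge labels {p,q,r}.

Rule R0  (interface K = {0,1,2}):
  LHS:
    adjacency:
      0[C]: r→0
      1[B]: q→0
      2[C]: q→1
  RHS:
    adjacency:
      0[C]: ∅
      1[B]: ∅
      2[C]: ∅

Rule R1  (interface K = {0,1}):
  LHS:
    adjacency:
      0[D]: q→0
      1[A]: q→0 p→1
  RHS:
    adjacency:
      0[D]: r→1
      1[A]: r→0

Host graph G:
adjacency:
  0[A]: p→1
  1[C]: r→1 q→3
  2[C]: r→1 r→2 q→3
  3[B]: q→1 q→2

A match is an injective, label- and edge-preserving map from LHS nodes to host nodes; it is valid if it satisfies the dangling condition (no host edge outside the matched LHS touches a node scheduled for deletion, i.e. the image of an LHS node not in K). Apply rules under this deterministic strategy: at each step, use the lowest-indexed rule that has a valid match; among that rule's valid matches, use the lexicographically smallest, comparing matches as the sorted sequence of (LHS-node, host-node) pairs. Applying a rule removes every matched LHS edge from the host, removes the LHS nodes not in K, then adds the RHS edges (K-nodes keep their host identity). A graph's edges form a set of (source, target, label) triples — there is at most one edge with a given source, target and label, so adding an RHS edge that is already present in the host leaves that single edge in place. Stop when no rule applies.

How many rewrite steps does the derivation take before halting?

start.  V:4 E:8  edges: 0-p->1 1-r->1 1-q->3 2-r->1 2-r->2 2-q->3 3-q->1 3-q->2
1. fire R0 via {0↦1, 1↦3, 2↦2}  →  V:4 E:5  edges: 0-p->1 1-q->3 2-r->1 2-r->2 3-q->2
2. fire R0 via {0↦2, 1↦3, 2↦1}  →  V:4 E:2  edges: 0-p->1 2-r->1
normal form: no rule applies after step 2

Answer: 2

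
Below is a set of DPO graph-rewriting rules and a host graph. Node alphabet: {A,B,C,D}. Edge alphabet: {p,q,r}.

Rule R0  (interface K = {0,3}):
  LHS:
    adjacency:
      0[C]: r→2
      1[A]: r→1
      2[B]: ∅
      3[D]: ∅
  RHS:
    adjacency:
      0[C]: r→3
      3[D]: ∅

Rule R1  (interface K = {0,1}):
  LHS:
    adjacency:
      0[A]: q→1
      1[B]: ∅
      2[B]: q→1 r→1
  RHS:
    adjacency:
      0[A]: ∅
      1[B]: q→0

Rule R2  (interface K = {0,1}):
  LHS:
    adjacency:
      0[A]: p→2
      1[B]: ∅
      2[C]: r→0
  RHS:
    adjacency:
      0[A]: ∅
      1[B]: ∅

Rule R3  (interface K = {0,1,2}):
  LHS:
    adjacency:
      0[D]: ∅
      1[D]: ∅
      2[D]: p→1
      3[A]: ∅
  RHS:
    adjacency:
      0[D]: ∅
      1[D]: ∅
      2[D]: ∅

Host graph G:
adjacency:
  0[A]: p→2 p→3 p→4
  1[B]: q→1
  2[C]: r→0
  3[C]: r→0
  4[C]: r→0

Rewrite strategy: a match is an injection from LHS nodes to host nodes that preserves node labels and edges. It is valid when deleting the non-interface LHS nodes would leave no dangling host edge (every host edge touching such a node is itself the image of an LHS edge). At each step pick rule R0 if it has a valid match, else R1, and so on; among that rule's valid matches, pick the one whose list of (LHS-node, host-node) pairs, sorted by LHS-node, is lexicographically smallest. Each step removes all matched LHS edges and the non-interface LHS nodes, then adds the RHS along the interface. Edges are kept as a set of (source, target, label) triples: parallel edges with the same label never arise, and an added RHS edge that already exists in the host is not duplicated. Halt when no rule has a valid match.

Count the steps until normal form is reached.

Answer: 3

Steps:
start.  V:5 E:7  edges: 0-p->2 0-p->3 0-p->4 1-q->1 2-r->0 3-r->0 4-r->0
1. fire R2 via {0↦0, 1↦1, 2↦2}  →  V:4 E:5  edges: 0-p->3 0-p->4 1-q->1 3-r->0 4-r->0
2. fire R2 via {0↦0, 1↦1, 2↦3}  →  V:3 E:3  edges: 0-p->4 1-q->1 4-r->0
3. fire R2 via {0↦0, 1↦1, 2↦4}  →  V:2 E:1  edges: 1-q->1
normal form: no rule applies after step 3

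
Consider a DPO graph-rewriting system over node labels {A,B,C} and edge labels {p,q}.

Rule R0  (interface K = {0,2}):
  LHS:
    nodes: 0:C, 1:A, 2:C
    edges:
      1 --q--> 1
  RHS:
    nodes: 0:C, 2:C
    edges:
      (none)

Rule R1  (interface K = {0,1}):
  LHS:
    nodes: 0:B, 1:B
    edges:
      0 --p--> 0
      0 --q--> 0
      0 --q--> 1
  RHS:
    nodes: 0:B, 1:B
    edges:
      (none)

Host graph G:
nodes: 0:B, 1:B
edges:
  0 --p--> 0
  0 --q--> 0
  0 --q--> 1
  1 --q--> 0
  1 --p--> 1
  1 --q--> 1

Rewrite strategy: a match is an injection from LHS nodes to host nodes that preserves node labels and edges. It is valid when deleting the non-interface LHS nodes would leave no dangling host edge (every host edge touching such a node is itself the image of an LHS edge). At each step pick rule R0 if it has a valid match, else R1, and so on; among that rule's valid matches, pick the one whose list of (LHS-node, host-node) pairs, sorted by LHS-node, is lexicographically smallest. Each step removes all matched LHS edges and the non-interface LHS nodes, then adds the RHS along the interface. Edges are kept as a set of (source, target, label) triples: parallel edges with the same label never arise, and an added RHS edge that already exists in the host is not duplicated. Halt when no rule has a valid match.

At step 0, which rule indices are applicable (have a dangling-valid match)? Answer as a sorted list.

Answer: [R1]

Rewrite trace:
R0: no valid match — LHS pattern not found
R1: 2 valid matches — {0↦0, 1↦1}, {0↦1, 1↦0}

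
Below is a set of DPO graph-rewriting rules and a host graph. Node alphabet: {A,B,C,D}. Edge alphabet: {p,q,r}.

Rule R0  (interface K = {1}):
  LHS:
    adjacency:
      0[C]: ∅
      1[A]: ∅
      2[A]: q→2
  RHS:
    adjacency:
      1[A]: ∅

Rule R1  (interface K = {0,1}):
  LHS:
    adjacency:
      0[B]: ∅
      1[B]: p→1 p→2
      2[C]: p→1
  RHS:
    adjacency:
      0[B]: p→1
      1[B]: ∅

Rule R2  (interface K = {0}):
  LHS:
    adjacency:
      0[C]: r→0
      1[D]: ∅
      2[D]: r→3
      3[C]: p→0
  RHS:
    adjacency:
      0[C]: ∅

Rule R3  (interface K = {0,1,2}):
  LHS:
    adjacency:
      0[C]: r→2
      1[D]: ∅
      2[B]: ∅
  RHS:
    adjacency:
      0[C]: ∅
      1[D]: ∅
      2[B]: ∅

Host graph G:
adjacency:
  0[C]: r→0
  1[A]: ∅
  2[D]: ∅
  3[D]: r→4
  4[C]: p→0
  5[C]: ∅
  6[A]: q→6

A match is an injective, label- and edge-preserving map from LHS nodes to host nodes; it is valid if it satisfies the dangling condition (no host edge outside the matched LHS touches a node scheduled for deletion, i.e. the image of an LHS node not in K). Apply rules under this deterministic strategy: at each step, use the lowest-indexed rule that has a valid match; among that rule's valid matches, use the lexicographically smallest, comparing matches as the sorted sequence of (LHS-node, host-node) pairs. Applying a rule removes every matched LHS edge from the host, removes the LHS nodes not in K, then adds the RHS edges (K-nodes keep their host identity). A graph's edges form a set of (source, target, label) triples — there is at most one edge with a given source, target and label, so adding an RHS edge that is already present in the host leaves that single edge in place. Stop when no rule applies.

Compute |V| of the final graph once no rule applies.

initial: |V|=7 |E|=4  E = 0-r->0 3-r->4 4-p->0 6-q->6
step 1: apply R0 at {0↦5, 1↦1, 2↦6}  → |V|=5 |E|=3  E = 0-r->0 3-r->4 4-p->0
step 2: apply R2 at {0↦0, 1↦2, 2↦3, 3↦4}  → |V|=2 |E|=0  E = ∅
halt: no rule applies after step 2
NF nodes: {0:C, 1:A}

Answer: 2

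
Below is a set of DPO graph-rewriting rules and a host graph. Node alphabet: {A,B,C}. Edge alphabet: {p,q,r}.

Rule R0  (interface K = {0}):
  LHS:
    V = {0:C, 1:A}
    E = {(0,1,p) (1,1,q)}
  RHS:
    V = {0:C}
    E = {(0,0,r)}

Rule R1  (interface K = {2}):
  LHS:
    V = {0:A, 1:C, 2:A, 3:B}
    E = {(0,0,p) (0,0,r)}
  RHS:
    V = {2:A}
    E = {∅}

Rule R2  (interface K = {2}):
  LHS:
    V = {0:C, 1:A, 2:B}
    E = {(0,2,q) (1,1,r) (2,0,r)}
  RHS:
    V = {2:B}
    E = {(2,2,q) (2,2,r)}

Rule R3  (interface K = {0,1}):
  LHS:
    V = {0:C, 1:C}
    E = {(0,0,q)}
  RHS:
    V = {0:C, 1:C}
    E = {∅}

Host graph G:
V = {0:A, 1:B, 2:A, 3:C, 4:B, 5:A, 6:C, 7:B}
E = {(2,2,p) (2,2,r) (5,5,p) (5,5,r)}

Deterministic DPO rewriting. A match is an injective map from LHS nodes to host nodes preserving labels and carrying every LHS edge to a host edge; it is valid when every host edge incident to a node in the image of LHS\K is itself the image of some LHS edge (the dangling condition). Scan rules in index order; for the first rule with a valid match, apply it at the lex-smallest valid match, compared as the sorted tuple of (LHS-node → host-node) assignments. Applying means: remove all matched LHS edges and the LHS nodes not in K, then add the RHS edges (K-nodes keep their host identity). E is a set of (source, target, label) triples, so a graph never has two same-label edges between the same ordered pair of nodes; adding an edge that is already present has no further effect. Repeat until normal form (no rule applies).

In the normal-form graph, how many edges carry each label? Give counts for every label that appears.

start.  V:8 E:4  edges: 2-p->2 2-r->2 5-p->5 5-r->5
1. fire R1 via {0↦2, 1↦3, 2↦0, 3↦1}  →  V:5 E:2  edges: 5-p->5 5-r->5
2. fire R1 via {0↦5, 1↦6, 2↦0, 3↦4}  →  V:2 E:0  edges: ∅
normal form: no rule applies after step 2
NF edges: []

Answer: (no edges)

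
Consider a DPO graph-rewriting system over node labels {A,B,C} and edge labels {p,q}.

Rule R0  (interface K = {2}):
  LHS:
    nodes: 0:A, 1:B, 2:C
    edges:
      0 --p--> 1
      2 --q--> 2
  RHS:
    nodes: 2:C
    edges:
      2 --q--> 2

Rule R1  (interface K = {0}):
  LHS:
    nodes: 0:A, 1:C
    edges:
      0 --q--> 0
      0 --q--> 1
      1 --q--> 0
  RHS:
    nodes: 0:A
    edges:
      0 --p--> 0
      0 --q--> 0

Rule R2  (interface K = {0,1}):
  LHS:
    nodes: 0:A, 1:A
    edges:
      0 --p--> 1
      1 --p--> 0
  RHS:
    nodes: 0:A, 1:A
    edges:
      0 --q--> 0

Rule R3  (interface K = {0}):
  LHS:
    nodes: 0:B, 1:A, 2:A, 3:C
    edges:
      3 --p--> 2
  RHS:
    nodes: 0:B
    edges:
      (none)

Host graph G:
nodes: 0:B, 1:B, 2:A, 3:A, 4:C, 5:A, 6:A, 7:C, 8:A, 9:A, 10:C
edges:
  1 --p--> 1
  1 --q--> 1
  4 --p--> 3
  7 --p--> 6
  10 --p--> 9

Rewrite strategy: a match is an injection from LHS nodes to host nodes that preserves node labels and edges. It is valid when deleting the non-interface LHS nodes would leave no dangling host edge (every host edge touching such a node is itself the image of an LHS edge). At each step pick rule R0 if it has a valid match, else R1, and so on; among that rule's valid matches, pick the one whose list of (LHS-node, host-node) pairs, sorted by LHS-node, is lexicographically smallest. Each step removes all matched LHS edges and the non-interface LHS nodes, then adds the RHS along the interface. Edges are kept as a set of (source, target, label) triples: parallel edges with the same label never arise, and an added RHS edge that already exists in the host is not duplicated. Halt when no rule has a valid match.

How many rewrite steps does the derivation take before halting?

[0] host  ⇒  11 nodes, 5 edges  {1-p->1 1-q->1 4-p->3 7-p->6 10-p->9}
[1] R3 @ {0↦0, 1↦2, 2↦3, 3↦4}  ⇒  8 nodes, 4 edges  {1-p->1 1-q->1 7-p->6 10-p->9}
[2] R3 @ {0↦0, 1↦5, 2↦6, 3↦7}  ⇒  5 nodes, 3 edges  {1-p->1 1-q->1 10-p->9}
[3] R3 @ {0↦0, 1↦8, 2↦9, 3↦10}  ⇒  2 nodes, 2 edges  {1-p->1 1-q->1}
halt: no rule applies after step 3

Answer: 3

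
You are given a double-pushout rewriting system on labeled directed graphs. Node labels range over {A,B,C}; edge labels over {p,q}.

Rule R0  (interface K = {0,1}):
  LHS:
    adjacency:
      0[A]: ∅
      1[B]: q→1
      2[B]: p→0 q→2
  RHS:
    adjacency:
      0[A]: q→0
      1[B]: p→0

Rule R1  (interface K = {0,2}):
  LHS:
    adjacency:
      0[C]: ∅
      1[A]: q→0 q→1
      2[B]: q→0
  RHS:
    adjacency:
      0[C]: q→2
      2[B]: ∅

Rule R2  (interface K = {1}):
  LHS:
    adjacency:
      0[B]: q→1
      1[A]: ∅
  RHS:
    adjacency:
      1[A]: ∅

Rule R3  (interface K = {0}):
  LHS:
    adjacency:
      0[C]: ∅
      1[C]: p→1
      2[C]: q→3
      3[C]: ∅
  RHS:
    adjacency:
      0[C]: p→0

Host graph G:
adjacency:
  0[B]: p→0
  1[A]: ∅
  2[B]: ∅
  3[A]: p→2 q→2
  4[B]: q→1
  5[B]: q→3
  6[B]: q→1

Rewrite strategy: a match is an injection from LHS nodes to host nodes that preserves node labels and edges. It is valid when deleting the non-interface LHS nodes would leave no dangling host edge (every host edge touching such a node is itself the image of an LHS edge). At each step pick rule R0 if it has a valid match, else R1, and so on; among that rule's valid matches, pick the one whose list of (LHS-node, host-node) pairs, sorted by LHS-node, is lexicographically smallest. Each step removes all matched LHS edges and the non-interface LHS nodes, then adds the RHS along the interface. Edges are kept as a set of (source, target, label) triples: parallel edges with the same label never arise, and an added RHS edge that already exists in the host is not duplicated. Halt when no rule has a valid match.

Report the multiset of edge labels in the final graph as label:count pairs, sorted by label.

Answer: p:2 q:1

Steps:
start.  V:7 E:6  edges: 0-p->0 3-p->2 3-q->2 4-q->1 5-q->3 6-q->1
1. fire R2 via {0↦4, 1↦1}  →  V:6 E:5  edges: 0-p->0 3-p->2 3-q->2 5-q->3 6-q->1
2. fire R2 via {0↦5, 1↦3}  →  V:5 E:4  edges: 0-p->0 3-p->2 3-q->2 6-q->1
3. fire R2 via {0↦6, 1↦1}  →  V:4 E:3  edges: 0-p->0 3-p->2 3-q->2
normal form: no rule applies after step 3
NF edges: [(0, 0, 'p'), (3, 2, 'p'), (3, 2, 'q')]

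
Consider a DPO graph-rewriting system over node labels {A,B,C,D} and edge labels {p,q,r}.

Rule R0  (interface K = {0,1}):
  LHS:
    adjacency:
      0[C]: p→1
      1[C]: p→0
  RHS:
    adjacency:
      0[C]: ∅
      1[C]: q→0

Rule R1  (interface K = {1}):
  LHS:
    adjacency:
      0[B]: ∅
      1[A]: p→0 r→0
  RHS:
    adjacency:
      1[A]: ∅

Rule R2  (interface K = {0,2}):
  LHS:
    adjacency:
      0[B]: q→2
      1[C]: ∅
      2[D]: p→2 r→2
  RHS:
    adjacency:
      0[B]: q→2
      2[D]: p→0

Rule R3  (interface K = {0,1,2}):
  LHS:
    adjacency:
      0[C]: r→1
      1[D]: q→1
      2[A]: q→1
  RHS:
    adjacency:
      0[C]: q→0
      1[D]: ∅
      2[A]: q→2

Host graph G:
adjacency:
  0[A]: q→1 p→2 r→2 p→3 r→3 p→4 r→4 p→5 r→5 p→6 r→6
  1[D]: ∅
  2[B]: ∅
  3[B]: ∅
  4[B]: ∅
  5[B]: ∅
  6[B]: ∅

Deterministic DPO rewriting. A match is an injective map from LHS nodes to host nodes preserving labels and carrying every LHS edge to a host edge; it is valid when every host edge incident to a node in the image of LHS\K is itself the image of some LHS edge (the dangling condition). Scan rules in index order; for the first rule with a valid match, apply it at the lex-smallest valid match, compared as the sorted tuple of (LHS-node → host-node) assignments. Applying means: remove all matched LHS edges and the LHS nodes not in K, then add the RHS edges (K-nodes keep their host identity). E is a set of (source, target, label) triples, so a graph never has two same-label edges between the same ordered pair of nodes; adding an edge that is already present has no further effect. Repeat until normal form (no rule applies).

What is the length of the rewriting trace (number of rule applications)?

Answer: 5

Rewrite trace:
start.  V:7 E:11  edges: 0-q->1 0-p->2 0-r->2 0-p->3 0-r->3 0-p->4 0-r->4 0-p->5 0-r->5 0-p->6 0-r->6
1. fire R1 via {0↦2, 1↦0}  →  V:6 E:9  edges: 0-q->1 0-p->3 0-r->3 0-p->4 0-r->4 0-p->5 0-r->5 0-p->6 0-r->6
2. fire R1 via {0↦3, 1↦0}  →  V:5 E:7  edges: 0-q->1 0-p->4 0-r->4 0-p->5 0-r->5 0-p->6 0-r->6
3. fire R1 via {0↦4, 1↦0}  →  V:4 E:5  edges: 0-q->1 0-p->5 0-r->5 0-p->6 0-r->6
4. fire R1 via {0↦5, 1↦0}  →  V:3 E:3  edges: 0-q->1 0-p->6 0-r->6
5. fire R1 via {0↦6, 1↦0}  →  V:2 E:1  edges: 0-q->1
halt: no rule applies after step 5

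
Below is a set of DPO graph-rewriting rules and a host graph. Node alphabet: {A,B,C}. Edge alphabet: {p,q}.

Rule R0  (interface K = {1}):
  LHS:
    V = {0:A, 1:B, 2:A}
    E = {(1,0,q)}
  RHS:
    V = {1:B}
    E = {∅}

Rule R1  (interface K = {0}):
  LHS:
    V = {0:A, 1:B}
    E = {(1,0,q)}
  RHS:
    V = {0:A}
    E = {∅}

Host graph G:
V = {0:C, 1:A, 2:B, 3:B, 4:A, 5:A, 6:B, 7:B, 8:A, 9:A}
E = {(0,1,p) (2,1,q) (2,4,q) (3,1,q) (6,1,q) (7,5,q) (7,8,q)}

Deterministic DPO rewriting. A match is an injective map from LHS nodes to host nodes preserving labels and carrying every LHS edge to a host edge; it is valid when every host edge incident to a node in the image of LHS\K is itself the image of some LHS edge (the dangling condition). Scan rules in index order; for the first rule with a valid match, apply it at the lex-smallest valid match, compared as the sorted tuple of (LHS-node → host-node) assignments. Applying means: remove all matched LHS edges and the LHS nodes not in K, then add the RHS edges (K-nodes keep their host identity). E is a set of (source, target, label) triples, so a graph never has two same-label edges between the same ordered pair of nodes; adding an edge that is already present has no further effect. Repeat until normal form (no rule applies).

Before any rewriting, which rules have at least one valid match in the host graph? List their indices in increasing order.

Answer: [R0,R1]

Steps:
R0: 3 valid matches — {0↦4, 1↦2, 2↦9}, {0↦5, 1↦7, 2↦9}, {0↦8, 1↦7, 2↦9}
R1: 2 valid matches — {0↦1, 1↦3}, {0↦1, 1↦6}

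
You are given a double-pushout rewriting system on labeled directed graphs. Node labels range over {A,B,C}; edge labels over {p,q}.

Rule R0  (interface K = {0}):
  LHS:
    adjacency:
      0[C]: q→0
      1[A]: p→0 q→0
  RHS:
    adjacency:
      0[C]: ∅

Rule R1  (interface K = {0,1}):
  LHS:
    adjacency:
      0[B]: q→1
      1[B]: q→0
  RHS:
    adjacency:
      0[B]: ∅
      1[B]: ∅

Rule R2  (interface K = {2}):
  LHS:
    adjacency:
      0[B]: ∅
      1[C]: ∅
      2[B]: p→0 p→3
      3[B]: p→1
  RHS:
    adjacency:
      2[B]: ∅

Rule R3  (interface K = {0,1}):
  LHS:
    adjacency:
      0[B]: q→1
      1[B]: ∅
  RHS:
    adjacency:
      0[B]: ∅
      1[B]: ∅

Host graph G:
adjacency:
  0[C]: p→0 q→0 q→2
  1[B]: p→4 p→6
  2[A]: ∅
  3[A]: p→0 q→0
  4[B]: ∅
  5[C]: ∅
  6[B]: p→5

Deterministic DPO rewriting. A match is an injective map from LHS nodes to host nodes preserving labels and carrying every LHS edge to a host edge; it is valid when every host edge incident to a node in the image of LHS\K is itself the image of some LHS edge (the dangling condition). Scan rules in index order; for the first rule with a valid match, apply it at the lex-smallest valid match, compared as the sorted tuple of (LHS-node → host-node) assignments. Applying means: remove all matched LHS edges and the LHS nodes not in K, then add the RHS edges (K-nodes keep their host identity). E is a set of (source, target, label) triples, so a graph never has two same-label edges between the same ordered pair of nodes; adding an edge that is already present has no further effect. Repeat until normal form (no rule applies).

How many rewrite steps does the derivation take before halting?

Answer: 2

Steps:
[0] host  ⇒  7 nodes, 8 edges  {0-p->0 0-q->0 0-q->2 1-p->4 1-p->6 3-p->0 3-q->0 6-p->5}
[1] R0 @ {0↦0, 1↦3}  ⇒  6 nodes, 5 edges  {0-p->0 0-q->2 1-p->4 1-p->6 6-p->5}
[2] R2 @ {0↦4, 1↦5, 2↦1, 3↦6}  ⇒  3 nodes, 2 edges  {0-p->0 0-q->2}
normal form: no rule applies after step 2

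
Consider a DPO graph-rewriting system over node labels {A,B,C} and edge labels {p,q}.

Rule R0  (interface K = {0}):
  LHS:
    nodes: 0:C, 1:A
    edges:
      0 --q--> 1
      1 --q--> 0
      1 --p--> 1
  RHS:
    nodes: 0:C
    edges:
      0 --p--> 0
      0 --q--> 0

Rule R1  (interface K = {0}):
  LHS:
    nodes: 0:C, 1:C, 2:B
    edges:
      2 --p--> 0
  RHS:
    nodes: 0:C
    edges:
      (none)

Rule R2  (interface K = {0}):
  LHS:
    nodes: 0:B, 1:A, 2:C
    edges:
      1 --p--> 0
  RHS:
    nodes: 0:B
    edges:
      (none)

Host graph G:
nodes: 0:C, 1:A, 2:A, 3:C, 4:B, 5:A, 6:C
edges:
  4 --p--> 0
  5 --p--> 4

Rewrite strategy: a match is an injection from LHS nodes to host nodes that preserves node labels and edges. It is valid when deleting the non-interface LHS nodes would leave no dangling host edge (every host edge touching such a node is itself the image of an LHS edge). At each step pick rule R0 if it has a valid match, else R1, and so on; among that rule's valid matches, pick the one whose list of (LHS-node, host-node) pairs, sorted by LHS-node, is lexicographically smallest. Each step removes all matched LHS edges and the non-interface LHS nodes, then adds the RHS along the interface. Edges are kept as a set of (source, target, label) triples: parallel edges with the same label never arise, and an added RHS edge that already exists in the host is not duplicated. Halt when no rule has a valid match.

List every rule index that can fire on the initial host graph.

R0: no valid match — LHS pattern not found
R1: no valid match — 2 raw matches, all fail dangling condition
R2: 2 valid matches — {0↦4, 1↦5, 2↦3}, {0↦4, 1↦5, 2↦6}

Answer: [R2]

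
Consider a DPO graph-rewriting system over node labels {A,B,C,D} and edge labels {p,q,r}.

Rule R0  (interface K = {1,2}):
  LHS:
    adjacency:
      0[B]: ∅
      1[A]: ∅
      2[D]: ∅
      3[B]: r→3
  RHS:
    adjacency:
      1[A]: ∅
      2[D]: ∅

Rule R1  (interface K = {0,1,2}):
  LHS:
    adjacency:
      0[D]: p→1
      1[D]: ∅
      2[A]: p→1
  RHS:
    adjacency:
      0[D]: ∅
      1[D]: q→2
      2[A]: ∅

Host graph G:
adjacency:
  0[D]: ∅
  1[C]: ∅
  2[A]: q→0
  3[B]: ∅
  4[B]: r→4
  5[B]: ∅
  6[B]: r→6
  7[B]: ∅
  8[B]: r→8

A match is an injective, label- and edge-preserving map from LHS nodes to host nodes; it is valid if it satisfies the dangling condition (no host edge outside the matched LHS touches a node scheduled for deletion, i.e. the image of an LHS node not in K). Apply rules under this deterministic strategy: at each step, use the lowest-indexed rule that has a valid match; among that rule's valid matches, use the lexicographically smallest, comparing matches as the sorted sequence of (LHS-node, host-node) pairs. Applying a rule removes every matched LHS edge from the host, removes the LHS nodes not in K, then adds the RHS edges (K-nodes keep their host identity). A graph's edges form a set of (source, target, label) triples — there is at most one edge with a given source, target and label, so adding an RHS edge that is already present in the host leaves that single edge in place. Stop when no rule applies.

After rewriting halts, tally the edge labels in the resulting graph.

Answer: q:1

Steps:
start.  V:9 E:4  edges: 2-q->0 4-r->4 6-r->6 8-r->8
1. fire R0 via {0↦3, 1↦2, 2↦0, 3↦4}  →  V:7 E:3  edges: 2-q->0 6-r->6 8-r->8
2. fire R0 via {0↦5, 1↦2, 2↦0, 3↦6}  →  V:5 E:2  edges: 2-q->0 8-r->8
3. fire R0 via {0↦7, 1↦2, 2↦0, 3↦8}  →  V:3 E:1  edges: 2-q->0
halt: no rule applies after step 3
NF edges: [(2, 0, 'q')]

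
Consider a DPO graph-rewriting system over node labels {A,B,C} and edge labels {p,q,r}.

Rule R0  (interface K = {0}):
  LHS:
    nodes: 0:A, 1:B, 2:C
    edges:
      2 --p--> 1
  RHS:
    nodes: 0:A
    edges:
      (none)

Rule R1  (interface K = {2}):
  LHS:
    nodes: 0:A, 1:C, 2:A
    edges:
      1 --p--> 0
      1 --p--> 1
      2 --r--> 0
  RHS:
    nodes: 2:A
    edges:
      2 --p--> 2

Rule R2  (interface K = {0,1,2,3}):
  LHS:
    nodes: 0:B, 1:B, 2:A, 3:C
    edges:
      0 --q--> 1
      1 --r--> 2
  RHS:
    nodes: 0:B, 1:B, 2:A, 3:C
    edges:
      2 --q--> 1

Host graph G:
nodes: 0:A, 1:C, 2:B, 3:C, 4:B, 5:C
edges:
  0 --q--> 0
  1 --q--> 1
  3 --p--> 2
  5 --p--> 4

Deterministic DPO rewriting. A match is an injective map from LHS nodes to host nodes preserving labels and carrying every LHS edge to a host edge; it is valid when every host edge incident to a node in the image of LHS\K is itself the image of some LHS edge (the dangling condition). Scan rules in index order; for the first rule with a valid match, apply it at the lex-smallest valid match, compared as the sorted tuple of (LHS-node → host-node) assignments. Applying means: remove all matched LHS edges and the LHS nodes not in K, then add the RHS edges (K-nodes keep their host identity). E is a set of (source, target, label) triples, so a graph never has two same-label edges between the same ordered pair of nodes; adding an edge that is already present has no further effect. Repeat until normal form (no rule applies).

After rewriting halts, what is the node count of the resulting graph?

start.  V:6 E:4  edges: 0-q->0 1-q->1 3-p->2 5-p->4
1. fire R0 via {0↦0, 1↦2, 2↦3}  →  V:4 E:3  edges: 0-q->0 1-q->1 5-p->4
2. fire R0 via {0↦0, 1↦4, 2↦5}  →  V:2 E:2  edges: 0-q->0 1-q->1
halt: no rule applies after step 2
NF nodes: {0:A, 1:C}

Answer: 2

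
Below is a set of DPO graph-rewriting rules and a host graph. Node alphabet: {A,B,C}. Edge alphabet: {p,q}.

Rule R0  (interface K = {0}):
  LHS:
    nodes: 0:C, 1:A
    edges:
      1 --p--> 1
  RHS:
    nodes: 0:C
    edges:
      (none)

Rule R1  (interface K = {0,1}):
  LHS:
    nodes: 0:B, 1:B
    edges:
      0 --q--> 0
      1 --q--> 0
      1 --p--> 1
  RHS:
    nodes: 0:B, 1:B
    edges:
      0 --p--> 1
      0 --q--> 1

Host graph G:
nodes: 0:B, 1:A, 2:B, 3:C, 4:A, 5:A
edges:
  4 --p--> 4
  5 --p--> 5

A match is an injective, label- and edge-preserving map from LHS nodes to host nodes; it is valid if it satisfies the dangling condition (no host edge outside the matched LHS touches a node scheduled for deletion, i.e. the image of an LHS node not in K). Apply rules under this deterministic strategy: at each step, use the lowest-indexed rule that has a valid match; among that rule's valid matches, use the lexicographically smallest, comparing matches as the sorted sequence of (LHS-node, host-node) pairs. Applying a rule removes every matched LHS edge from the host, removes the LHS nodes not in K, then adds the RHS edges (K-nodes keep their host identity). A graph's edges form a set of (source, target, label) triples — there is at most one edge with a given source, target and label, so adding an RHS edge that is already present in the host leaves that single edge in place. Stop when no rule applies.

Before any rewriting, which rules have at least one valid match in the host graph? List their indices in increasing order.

R0: 2 valid matches — {0↦3, 1↦4}, {0↦3, 1↦5}
R1: no valid match — LHS pattern not found

Answer: [R0]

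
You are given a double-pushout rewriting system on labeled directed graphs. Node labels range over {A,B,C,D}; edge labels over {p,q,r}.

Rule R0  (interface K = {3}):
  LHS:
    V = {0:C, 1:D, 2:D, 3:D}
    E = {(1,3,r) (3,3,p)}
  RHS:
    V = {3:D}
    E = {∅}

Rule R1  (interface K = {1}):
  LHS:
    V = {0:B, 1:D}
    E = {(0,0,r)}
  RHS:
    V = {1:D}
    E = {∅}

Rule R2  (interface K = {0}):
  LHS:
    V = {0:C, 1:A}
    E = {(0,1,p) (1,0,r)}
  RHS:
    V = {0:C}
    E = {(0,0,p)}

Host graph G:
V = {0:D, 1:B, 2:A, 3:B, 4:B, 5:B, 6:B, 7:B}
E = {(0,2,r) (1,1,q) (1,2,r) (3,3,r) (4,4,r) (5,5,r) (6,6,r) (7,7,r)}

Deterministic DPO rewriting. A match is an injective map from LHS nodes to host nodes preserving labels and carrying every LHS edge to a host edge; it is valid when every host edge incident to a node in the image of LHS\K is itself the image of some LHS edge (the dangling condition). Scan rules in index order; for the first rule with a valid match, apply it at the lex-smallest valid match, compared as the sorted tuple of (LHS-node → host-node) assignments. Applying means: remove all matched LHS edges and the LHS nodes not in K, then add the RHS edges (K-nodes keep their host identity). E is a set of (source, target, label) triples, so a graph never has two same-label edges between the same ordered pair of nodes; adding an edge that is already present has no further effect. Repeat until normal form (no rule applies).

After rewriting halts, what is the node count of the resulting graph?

Answer: 3

Steps:
start.  V:8 E:8  edges: 0-r->2 1-q->1 1-r->2 3-r->3 4-r->4 5-r->5 6-r->6 7-r->7
1. fire R1 via {0↦3, 1↦0}  →  V:7 E:7  edges: 0-r->2 1-q->1 1-r->2 4-r->4 5-r->5 6-r->6 7-r->7
2. fire R1 via {0↦4, 1↦0}  →  V:6 E:6  edges: 0-r->2 1-q->1 1-r->2 5-r->5 6-r->6 7-r->7
3. fire R1 via {0↦5, 1↦0}  →  V:5 E:5  edges: 0-r->2 1-q->1 1-r->2 6-r->6 7-r->7
4. fire R1 via {0↦6, 1↦0}  →  V:4 E:4  edges: 0-r->2 1-q->1 1-r->2 7-r->7
5. fire R1 via {0↦7, 1↦0}  →  V:3 E:3  edges: 0-r->2 1-q->1 1-r->2
halt: no rule applies after step 5
NF nodes: {0:D, 1:B, 2:A}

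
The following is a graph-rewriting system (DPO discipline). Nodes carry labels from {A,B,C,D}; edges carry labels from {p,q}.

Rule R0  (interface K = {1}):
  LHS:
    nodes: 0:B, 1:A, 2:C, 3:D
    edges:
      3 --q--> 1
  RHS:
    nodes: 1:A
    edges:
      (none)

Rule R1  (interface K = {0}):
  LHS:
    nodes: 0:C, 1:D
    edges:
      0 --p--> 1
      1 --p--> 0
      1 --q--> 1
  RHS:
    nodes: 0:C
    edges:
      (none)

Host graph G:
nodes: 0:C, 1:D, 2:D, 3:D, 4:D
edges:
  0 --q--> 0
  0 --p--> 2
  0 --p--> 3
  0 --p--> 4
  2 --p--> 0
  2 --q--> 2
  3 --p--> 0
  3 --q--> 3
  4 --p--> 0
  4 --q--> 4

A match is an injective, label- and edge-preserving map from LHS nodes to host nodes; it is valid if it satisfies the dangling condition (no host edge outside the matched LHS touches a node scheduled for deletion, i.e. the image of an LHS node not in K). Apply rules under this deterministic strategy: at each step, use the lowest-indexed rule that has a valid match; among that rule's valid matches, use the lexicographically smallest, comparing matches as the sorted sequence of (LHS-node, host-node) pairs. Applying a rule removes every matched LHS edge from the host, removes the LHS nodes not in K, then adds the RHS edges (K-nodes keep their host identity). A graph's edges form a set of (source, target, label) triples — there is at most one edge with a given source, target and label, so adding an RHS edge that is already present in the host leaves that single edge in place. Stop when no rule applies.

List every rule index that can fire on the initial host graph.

R0: no valid match — LHS pattern not found
R1: 3 valid matches — {0↦0, 1↦2}, {0↦0, 1↦3}, {0↦0, 1↦4}

Answer: [R1]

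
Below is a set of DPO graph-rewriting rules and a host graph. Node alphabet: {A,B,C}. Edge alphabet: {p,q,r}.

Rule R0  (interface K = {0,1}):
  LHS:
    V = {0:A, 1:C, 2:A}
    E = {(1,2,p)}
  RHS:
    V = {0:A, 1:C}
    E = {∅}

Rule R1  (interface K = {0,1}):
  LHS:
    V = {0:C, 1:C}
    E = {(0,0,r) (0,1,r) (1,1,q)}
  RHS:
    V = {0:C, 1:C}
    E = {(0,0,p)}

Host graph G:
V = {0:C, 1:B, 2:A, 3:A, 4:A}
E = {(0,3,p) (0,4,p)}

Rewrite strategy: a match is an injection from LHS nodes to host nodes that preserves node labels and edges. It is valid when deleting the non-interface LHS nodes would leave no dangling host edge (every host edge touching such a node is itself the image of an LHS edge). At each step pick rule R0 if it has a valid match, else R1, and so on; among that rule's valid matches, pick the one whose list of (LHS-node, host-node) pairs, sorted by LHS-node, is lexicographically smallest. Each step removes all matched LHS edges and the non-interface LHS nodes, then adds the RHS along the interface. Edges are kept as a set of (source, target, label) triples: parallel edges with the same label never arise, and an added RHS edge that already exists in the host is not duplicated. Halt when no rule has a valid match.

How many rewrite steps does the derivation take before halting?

Answer: 2

Steps:
initial: |V|=5 |E|=2  E = 0-p->3 0-p->4
step 1: apply R0 at {0↦2, 1↦0, 2↦3}  → |V|=4 |E|=1  E = 0-p->4
step 2: apply R0 at {0↦2, 1↦0, 2↦4}  → |V|=3 |E|=0  E = ∅
halt: no rule applies after step 2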